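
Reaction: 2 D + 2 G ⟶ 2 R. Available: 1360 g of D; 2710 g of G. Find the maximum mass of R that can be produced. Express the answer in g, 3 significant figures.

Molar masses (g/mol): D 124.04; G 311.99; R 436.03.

3790 g

n(D) = 1360 / 124.04 = 10.96 mol
n(G) = 2710 / 311.99 = 8.686 mol
n/ν for D = 10.96/2 = 5.480
n/ν for G = 8.686/2 = 4.343
Smallest n/ν is G → limiting reagent.
n(R) = (2/2) × 8.686 = 8.686 mol
mass = 8.686 × 436.03 = 3787 g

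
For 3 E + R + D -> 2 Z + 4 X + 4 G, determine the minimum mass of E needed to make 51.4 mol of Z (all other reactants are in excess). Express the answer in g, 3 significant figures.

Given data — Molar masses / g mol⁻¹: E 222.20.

17100 g

n(Z) = 51.40 mol
n(E) = (3/2) × 51.40 = 77.10 mol
mass = 77.10 × 222.20 = 17130 g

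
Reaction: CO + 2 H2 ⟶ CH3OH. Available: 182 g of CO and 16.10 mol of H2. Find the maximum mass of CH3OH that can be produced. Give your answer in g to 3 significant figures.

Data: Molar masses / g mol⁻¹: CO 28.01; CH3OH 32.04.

n(CO) = 182.0 / 28.01 = 6.498 mol
n(H2) = 16.10 mol
n/ν → CO: 6.498, H2: 8.050; CO is limiting.
n(CH3OH) = (1/1) × 6.498 = 6.498 mol
mass = 6.498 × 32.04 = 208.2 g

208 g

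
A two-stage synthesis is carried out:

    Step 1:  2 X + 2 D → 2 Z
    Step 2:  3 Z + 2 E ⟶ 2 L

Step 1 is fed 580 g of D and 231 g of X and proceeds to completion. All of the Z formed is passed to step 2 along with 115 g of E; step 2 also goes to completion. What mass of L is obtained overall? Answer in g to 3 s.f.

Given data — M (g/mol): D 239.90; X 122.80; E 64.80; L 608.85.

Step 1:
n(D) = 580.0 / 239.90 = 2.418 mol
n(X) = 231.0 / 122.80 = 1.881 mol
n/ν for D = 2.418/2 = 1.209
n/ν for X = 1.881/2 = 0.9405
Smallest n/ν is X → limiting reagent.
n(Z) produced = (2/2) × 1.881 = 1.881 mol
Step 2:
n(Z) available = 1.881 mol
n(E) = 115.0 / 64.80 = 1.775 mol
n/ν for Z = 1.881/3 = 0.6270
n/ν for E = 1.775/2 = 0.8875
Smallest n/ν is Z → limiting reagent.
n(L) = (2/3) × 1.881 = 1.254 mol
mass = 1.254 × 608.85 = 763.5 g

764 g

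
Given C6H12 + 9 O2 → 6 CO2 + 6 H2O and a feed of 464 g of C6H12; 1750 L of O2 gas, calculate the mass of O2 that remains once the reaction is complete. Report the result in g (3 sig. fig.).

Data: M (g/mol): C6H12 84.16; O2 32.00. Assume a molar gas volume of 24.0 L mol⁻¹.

746 g

n(C6H12) = 464.0 / 84.16 = 5.513 mol
n(O2) = 1750 / 24.0 = 72.92 mol
n/ν → C6H12: 5.513, O2: 8.102; C6H12 is limiting.
O2 consumed = (9/1) × 5.513 = 49.62 mol
O2 remaining = 72.92 − 49.62 = 23.30 mol
mass = 23.30 × 32.00 = 745.6 g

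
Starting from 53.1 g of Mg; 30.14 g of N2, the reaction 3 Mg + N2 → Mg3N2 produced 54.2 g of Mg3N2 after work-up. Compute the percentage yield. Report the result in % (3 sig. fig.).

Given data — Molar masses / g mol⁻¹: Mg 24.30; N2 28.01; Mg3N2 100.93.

73.7 %

n(Mg) = 53.10 / 24.30 = 2.185 mol
n(N2) = 30.14 / 28.01 = 1.076 mol
n/ν → Mg: 0.7283, N2: 1.076; Mg is limiting.
theoretical n(Mg3N2) = (1/3) × 2.185 = 0.7283 mol → 73.51 g
% yield = 54.2 / 73.51 × 100 = 73.73 %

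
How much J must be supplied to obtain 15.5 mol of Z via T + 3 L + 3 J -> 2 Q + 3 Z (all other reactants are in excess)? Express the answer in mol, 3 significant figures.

n(Z) = 15.50 mol
n(J) = (3/3) × 15.50 = 15.50 mol

15.5 mol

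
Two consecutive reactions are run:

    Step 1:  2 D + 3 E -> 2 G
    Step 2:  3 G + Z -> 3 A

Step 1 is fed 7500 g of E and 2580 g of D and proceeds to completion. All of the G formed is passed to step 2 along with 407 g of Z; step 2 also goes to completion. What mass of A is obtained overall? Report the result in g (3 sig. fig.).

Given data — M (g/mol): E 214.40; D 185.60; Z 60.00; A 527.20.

7330 g

Step 1:
n(E) = 7500 / 214.40 = 34.98 mol
n(D) = 2580 / 185.60 = 13.90 mol
n/ν for E = 34.98/3 = 11.66
n/ν for D = 13.90/2 = 6.950
Smallest n/ν is D → limiting reagent.
n(G) produced = (2/2) × 13.90 = 13.90 mol
Step 2:
n(G) available = 13.90 mol
n(Z) = 407.0 / 60.00 = 6.783 mol
n/ν for G = 13.90/3 = 4.633
n/ν for Z = 6.783/1 = 6.783
Smallest n/ν is G → limiting reagent.
n(A) = (3/3) × 13.90 = 13.90 mol
mass = 13.90 × 527.20 = 7328 g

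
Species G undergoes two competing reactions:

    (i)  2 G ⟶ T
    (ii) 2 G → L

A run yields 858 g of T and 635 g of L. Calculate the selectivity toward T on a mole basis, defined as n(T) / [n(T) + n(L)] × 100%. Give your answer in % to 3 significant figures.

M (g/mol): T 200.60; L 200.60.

n(T) = 858 / 200.60 = 4.277 mol
n(L) = 635 / 200.60 = 3.166 mol
selectivity = 4.277/(4.277+3.166) × 100 = 57.46 %

57.5 %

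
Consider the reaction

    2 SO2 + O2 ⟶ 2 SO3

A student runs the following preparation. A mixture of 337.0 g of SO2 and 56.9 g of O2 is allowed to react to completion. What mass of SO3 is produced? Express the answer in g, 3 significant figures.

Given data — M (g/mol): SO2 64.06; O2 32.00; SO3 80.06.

n(SO2) = 337.0 / 64.06 = 5.261 mol
n(O2) = 56.90 / 32.00 = 1.778 mol
n/ν → SO2: 2.631, O2: 1.778; O2 is limiting.
n(SO3) = (2/1) × 1.778 = 3.556 mol
mass = 3.556 × 80.06 = 284.7 g

285 g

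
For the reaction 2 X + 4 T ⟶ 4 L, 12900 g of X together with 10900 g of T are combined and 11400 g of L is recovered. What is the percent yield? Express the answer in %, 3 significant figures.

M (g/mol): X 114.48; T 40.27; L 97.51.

51.9 %

n(X) = 12900 / 114.48 = 112.7 mol
n(T) = 10900 / 40.27 = 270.7 mol
n/ν → X: 56.35, T: 67.68; X is limiting.
theoretical n(L) = (4/2) × 112.7 = 225.4 mol → 21980 g
% yield = 11400 / 21980 × 100 = 51.87 %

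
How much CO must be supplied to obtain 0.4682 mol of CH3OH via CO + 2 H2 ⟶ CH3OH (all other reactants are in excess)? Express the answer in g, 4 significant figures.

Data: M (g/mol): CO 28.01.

13.11 g

n(CH3OH) = 0.4682 mol
n(CO) = (1/1) × 0.4682 = 0.4682 mol
mass = 0.4682 × 28.01 = 13.11 g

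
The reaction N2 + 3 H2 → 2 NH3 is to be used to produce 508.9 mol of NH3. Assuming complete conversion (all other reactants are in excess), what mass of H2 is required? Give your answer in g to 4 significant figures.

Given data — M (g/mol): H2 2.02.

1542 g

n(NH3) = 508.9 mol
n(H2) = (3/2) × 508.9 = 763.4 mol
mass = 763.4 × 2.02 = 1542 g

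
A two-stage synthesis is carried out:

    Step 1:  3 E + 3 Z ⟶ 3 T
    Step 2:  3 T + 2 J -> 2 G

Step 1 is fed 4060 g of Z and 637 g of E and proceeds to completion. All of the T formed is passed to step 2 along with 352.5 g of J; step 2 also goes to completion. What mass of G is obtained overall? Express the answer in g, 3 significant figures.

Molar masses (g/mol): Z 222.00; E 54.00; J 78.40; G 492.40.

Step 1:
n(Z) = 4060 / 222.00 = 18.29 mol
n(E) = 637.0 / 54.00 = 11.80 mol
n/ν → Z: 6.097, E: 3.933; E is limiting.
n(T) produced = (3/3) × 11.80 = 11.80 mol
Step 2:
n(T) available = 11.80 mol
n(J) = 352.5 / 78.40 = 4.496 mol
n/ν → T: 3.933, J: 2.248; J is limiting.
n(G) = (2/2) × 4.496 = 4.496 mol
mass = 4.496 × 492.40 = 2214 g

2210 g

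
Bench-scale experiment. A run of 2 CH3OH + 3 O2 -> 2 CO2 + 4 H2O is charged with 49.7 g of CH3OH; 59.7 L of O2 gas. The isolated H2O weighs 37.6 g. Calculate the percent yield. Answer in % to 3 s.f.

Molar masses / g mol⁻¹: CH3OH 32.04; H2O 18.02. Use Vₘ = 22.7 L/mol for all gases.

67.3 %

n(CH3OH) = 49.70 / 32.04 = 1.551 mol
n(O2) = 59.70 / 22.7 = 2.630 mol
n/ν → CH3OH: 0.7755, O2: 0.8767; CH3OH is limiting.
theoretical n(H2O) = (4/2) × 1.551 = 3.102 mol → 55.90 g
% yield = 37.6 / 55.90 × 100 = 67.26 %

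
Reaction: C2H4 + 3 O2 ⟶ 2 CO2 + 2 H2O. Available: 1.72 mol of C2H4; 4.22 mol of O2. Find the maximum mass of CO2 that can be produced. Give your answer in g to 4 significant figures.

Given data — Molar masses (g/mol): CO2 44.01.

n(C2H4) = 1.720 mol
n(O2) = 4.220 mol
n/ν → C2H4: 1.720, O2: 1.407; O2 is limiting.
n(CO2) = (2/3) × 4.220 = 2.813 mol
mass = 2.813 × 44.01 = 123.8 g

123.8 g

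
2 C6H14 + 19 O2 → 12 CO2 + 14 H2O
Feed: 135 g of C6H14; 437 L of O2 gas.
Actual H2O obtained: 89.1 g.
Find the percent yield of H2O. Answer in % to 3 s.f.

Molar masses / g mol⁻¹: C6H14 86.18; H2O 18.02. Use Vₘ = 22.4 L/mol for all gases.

45.1 %

n(C6H14) = 135.0 / 86.18 = 1.566 mol
n(O2) = 437.0 / 22.4 = 19.51 mol
n/ν → C6H14: 0.7830, O2: 1.027; C6H14 is limiting.
theoretical n(H2O) = (14/2) × 1.566 = 10.96 mol → 197.5 g
% yield = 89.1 / 197.5 × 100 = 45.11 %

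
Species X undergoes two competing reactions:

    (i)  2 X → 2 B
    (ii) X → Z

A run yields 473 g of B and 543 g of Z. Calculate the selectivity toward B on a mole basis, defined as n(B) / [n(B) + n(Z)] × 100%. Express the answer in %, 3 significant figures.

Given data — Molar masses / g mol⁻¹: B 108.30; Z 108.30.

n(B) = 473 / 108.30 = 4.367 mol
n(Z) = 543 / 108.30 = 5.014 mol
selectivity = 4.367/(4.367+5.014) × 100 = 46.55 %

46.6 %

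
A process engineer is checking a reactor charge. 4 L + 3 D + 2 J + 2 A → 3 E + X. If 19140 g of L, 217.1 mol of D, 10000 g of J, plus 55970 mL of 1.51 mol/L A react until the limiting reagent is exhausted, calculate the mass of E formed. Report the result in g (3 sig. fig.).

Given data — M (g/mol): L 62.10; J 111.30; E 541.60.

n(L) = 19140 / 62.10 = 308.2 mol
n(D) = 217.1 mol
n(J) = 10000 / 111.30 = 89.85 mol
n(A) = 1.51 × 55970/1000 = 84.51 mol
n/ν → L: 77.05, D: 72.37, J: 44.93, A: 42.26; A is limiting.
n(E) = (3/2) × 84.51 = 126.8 mol
mass = 126.8 × 541.60 = 68670 g

68700 g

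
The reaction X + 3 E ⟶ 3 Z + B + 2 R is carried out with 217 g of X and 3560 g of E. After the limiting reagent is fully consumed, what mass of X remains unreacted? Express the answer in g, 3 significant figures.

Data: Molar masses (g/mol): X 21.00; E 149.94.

50.8 g

n(X) = 217.0 / 21.00 = 10.33 mol
n(E) = 3560 / 149.94 = 23.74 mol
n/ν for X = 10.33/1 = 10.33
n/ν for E = 23.74/3 = 7.913
Smallest n/ν is E → limiting reagent.
X consumed = (1/3) × 23.74 = 7.913 mol
X remaining = 10.33 − 7.913 = 2.417 mol
mass = 2.417 × 21.00 = 50.76 g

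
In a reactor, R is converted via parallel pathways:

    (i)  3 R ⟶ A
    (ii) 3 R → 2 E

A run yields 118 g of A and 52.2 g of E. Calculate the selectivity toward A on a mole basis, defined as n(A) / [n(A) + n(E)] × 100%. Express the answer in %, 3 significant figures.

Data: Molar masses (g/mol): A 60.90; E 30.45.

53.1 %

n(A) = 118 / 60.90 = 1.938 mol
n(E) = 52.2 / 30.45 = 1.714 mol
selectivity = 1.938/(1.938+1.714) × 100 = 53.07 %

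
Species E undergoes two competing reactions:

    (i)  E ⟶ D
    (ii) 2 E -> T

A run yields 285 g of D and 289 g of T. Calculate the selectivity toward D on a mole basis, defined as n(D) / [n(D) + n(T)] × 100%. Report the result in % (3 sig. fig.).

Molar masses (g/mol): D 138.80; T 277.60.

66.4 %

n(D) = 285 / 138.80 = 2.053 mol
n(T) = 289 / 277.60 = 1.041 mol
selectivity = 2.053/(2.053+1.041) × 100 = 66.35 %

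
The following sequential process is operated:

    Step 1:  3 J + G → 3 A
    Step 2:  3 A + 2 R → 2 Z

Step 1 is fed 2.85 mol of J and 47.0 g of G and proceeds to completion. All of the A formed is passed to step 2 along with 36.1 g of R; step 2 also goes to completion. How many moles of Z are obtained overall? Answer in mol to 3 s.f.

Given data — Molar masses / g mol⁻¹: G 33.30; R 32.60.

Step 1:
n(J) = 2.850 mol
n(G) = 47.00 / 33.30 = 1.411 mol
n/ν for J = 2.850/3 = 0.9500
n/ν for G = 1.411/1 = 1.411
Smallest n/ν is J → limiting reagent.
n(A) produced = (3/3) × 2.850 = 2.850 mol
Step 2:
n(A) available = 2.850 mol
n(R) = 36.10 / 32.60 = 1.107 mol
n/ν for A = 2.850/3 = 0.9500
n/ν for R = 1.107/2 = 0.5535
Smallest n/ν is R → limiting reagent.
n(Z) = (2/2) × 1.107 = 1.107 mol

1.11 mol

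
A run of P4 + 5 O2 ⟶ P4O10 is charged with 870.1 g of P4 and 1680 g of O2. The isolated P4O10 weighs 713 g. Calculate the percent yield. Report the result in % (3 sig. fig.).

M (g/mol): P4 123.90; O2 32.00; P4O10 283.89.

35.8 %

n(P4) = 870.1 / 123.90 = 7.023 mol
n(O2) = 1680 / 32.00 = 52.50 mol
n/ν for P4 = 7.023/1 = 7.023
n/ν for O2 = 52.50/5 = 10.50
Smallest n/ν is P4 → limiting reagent.
theoretical n(P4O10) = (1/1) × 7.023 = 7.023 mol → 1994 g
% yield = 713 / 1994 × 100 = 35.76 %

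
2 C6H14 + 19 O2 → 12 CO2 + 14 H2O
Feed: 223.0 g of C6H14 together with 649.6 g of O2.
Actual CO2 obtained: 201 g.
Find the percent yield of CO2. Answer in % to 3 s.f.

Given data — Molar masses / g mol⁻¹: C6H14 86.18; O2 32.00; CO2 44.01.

35.6 %

n(C6H14) = 223.0 / 86.18 = 2.588 mol
n(O2) = 649.6 / 32.00 = 20.30 mol
n/ν for C6H14 = 2.588/2 = 1.294
n/ν for O2 = 20.30/19 = 1.068
Smallest n/ν is O2 → limiting reagent.
theoretical n(CO2) = (12/19) × 20.30 = 12.82 mol → 564.2 g
% yield = 201 / 564.2 × 100 = 35.63 %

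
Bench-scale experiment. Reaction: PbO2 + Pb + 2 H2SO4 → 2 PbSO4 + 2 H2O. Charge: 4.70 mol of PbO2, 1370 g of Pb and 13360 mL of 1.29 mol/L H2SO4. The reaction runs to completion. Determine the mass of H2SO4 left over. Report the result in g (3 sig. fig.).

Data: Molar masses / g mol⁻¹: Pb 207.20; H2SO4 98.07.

768 g

n(PbO2) = 4.700 mol
n(Pb) = 1370 / 207.20 = 6.612 mol
n(H2SO4) = 1.29 × 13360/1000 = 17.23 mol
n/ν for PbO2 = 4.700/1 = 4.700
n/ν for Pb = 6.612/1 = 6.612
n/ν for H2SO4 = 17.23/2 = 8.615
Smallest n/ν is PbO2 → limiting reagent.
H2SO4 consumed = (2/1) × 4.700 = 9.400 mol
H2SO4 remaining = 17.23 − 9.400 = 7.830 mol
mass = 7.830 × 98.07 = 767.9 g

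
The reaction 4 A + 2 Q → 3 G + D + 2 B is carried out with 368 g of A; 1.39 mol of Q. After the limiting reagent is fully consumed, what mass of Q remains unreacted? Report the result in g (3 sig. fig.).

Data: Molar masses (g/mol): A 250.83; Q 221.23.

n(A) = 368.0 / 250.83 = 1.467 mol
n(Q) = 1.390 mol
n/ν for A = 1.467/4 = 0.3668
n/ν for Q = 1.390/2 = 0.6950
Smallest n/ν is A → limiting reagent.
Q consumed = (2/4) × 1.467 = 0.7335 mol
Q remaining = 1.390 − 0.7335 = 0.6565 mol
mass = 0.6565 × 221.23 = 145.2 g

145 g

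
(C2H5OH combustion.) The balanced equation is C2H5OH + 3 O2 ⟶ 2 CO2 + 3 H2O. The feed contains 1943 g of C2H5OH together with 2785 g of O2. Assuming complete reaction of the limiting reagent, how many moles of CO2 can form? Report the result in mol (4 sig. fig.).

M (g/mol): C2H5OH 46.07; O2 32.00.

n(C2H5OH) = 1943 / 46.07 = 42.17 mol
n(O2) = 2785 / 32.00 = 87.03 mol
n/ν for C2H5OH = 42.17/1 = 42.17
n/ν for O2 = 87.03/3 = 29.01
Smallest n/ν is O2 → limiting reagent.
n(CO2) = (2/3) × 87.03 = 58.02 mol

58.02 mol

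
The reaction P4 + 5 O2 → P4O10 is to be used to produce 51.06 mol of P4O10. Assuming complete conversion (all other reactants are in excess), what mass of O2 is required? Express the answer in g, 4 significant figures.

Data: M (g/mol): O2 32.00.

n(P4O10) = 51.06 mol
n(O2) = (5/1) × 51.06 = 255.3 mol
mass = 255.3 × 32.00 = 8170 g

8170 g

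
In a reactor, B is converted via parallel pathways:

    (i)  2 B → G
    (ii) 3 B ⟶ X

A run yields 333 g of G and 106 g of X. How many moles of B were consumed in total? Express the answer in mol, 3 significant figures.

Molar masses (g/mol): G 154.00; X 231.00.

n(G) = 333 / 154.00 = 2.162 mol
n(X) = 106 / 231.00 = 0.4589 mol
n(B) via (i) = (2/1)×2.162 = 4.324 mol
n(B) via (ii) = (3/1)×0.4589 = 1.377 mol
total n(B) = 4.324 + 1.377 = 5.701 mol

5.70 mol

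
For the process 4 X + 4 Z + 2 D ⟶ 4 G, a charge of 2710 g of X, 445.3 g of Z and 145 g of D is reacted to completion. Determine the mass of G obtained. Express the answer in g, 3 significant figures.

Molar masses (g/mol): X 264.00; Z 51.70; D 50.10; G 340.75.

n(X) = 2710 / 264.00 = 10.27 mol
n(Z) = 445.3 / 51.70 = 8.613 mol
n(D) = 145.0 / 50.10 = 2.894 mol
n/ν for X = 10.27/4 = 2.568
n/ν for Z = 8.613/4 = 2.153
n/ν for D = 2.894/2 = 1.447
Smallest n/ν is D → limiting reagent.
n(G) = (4/2) × 2.894 = 5.788 mol
mass = 5.788 × 340.75 = 1972 g

1970 g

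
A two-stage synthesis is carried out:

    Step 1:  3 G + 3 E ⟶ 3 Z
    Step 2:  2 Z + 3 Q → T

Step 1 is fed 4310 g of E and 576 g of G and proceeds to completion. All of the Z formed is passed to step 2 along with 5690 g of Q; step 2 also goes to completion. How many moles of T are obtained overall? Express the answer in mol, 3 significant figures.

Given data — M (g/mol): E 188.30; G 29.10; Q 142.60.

9.90 mol

Step 1:
n(E) = 4310 / 188.30 = 22.89 mol
n(G) = 576.0 / 29.10 = 19.79 mol
n/ν → E: 7.630, G: 6.597; G is limiting.
n(Z) produced = (3/3) × 19.79 = 19.79 mol
Step 2:
n(Z) available = 19.79 mol
n(Q) = 5690 / 142.60 = 39.90 mol
n/ν → Z: 9.895, Q: 13.30; Z is limiting.
n(T) = (1/2) × 19.79 = 9.895 mol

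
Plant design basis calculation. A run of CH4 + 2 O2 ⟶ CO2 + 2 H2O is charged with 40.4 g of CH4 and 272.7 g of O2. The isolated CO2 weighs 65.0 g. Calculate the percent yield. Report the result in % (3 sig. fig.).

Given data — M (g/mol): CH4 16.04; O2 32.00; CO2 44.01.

n(CH4) = 40.40 / 16.04 = 2.519 mol
n(O2) = 272.7 / 32.00 = 8.522 mol
n/ν for CH4 = 2.519/1 = 2.519
n/ν for O2 = 8.522/2 = 4.261
Smallest n/ν is CH4 → limiting reagent.
theoretical n(CO2) = (1/1) × 2.519 = 2.519 mol → 110.9 g
% yield = 65.0 / 110.9 × 100 = 58.61 %

58.6 %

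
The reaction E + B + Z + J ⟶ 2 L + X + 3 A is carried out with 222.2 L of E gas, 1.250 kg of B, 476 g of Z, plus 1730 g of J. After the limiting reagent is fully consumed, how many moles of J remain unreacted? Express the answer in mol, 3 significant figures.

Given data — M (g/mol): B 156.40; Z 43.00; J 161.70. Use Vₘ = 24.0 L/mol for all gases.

n(E) = 222.2 / 24.0 = 9.258 mol
n(B) = 1.250×1000 / 156.40 = 7.992 mol
n(Z) = 476.0 / 43.00 = 11.07 mol
n(J) = 1730 / 161.70 = 10.70 mol
n/ν for E = 9.258/1 = 9.258
n/ν for B = 7.992/1 = 7.992
n/ν for Z = 11.07/1 = 11.07
n/ν for J = 10.70/1 = 10.70
Smallest n/ν is B → limiting reagent.
J consumed = (1/1) × 7.992 = 7.992 mol
J remaining = 10.70 − 7.992 = 2.708 mol

2.71 mol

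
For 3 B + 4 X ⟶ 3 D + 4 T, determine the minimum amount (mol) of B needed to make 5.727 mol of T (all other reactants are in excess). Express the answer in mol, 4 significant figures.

n(T) = 5.727 mol
n(B) = (3/4) × 5.727 = 4.295 mol

4.295 mol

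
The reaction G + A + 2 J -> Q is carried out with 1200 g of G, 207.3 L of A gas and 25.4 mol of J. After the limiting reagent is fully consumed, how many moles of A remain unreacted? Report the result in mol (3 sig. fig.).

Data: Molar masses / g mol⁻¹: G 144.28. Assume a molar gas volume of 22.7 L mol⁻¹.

n(G) = 1200 / 144.28 = 8.317 mol
n(A) = 207.3 / 22.7 = 9.132 mol
n(J) = 25.40 mol
n/ν for G = 8.317/1 = 8.317
n/ν for A = 9.132/1 = 9.132
n/ν for J = 25.40/2 = 12.70
Smallest n/ν is G → limiting reagent.
A consumed = (1/1) × 8.317 = 8.317 mol
A remaining = 9.132 − 8.317 = 0.8150 mol

0.815 mol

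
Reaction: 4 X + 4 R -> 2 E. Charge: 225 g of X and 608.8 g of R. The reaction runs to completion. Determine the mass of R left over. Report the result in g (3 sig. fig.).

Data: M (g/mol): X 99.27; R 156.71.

254 g

n(X) = 225.0 / 99.27 = 2.267 mol
n(R) = 608.8 / 156.71 = 3.885 mol
n/ν → X: 0.5668, R: 0.9713; X is limiting.
R consumed = (4/4) × 2.267 = 2.267 mol
R remaining = 3.885 − 2.267 = 1.618 mol
mass = 1.618 × 156.71 = 253.6 g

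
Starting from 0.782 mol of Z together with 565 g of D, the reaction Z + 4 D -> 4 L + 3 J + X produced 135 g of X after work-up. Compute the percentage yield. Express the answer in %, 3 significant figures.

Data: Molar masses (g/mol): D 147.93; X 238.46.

72.4 %

n(Z) = 0.7820 mol
n(D) = 565.0 / 147.93 = 3.819 mol
n/ν for Z = 0.7820/1 = 0.7820
n/ν for D = 3.819/4 = 0.9548
Smallest n/ν is Z → limiting reagent.
theoretical n(X) = (1/1) × 0.7820 = 0.7820 mol → 186.5 g
% yield = 135 / 186.5 × 100 = 72.39 %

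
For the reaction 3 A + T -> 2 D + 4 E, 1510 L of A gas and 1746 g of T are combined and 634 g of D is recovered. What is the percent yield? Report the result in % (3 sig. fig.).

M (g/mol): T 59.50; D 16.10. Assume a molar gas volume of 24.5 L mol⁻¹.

95.8 %

n(A) = 1510 / 24.5 = 61.63 mol
n(T) = 1746 / 59.50 = 29.34 mol
n/ν for A = 61.63/3 = 20.54
n/ν for T = 29.34/1 = 29.34
Smallest n/ν is A → limiting reagent.
theoretical n(D) = (2/3) × 61.63 = 41.09 mol → 661.5 g
% yield = 634 / 661.5 × 100 = 95.84 %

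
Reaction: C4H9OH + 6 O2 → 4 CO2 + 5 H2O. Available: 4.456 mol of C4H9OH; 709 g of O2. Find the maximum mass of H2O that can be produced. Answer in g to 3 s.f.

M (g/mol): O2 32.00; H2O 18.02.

333 g

n(C4H9OH) = 4.456 mol
n(O2) = 709.0 / 32.00 = 22.16 mol
n/ν for C4H9OH = 4.456/1 = 4.456
n/ν for O2 = 22.16/6 = 3.693
Smallest n/ν is O2 → limiting reagent.
n(H2O) = (5/6) × 22.16 = 18.47 mol
mass = 18.47 × 18.02 = 332.8 g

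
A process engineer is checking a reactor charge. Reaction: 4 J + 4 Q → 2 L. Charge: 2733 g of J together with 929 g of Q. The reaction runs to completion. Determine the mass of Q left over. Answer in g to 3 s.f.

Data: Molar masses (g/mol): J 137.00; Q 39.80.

135 g

n(J) = 2733 / 137.00 = 19.95 mol
n(Q) = 929.0 / 39.80 = 23.34 mol
n/ν for J = 19.95/4 = 4.988
n/ν for Q = 23.34/4 = 5.835
Smallest n/ν is J → limiting reagent.
Q consumed = (4/4) × 19.95 = 19.95 mol
Q remaining = 23.34 − 19.95 = 3.390 mol
mass = 3.390 × 39.80 = 134.9 g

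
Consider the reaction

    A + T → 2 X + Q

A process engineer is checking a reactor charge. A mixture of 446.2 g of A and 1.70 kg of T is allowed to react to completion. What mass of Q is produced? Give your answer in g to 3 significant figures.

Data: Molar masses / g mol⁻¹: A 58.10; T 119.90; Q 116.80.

n(A) = 446.2 / 58.10 = 7.680 mol
n(T) = 1.700×1000 / 119.90 = 14.18 mol
n/ν for A = 7.680/1 = 7.680
n/ν for T = 14.18/1 = 14.18
Smallest n/ν is A → limiting reagent.
n(Q) = (1/1) × 7.680 = 7.680 mol
mass = 7.680 × 116.80 = 897.0 g

897 g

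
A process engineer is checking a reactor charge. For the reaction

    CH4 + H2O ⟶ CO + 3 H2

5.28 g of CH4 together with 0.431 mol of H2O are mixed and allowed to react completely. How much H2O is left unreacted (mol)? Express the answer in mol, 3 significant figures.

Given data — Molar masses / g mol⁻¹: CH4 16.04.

0.102 mol

n(CH4) = 5.280 / 16.04 = 0.3292 mol
n(H2O) = 0.4310 mol
n/ν for CH4 = 0.3292/1 = 0.3292
n/ν for H2O = 0.4310/1 = 0.4310
Smallest n/ν is CH4 → limiting reagent.
H2O consumed = (1/1) × 0.3292 = 0.3292 mol
H2O remaining = 0.4310 − 0.3292 = 0.1018 mol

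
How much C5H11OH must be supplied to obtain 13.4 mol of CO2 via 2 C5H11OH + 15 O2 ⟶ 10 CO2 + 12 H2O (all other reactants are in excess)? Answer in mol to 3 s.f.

n(CO2) = 13.40 mol
n(C5H11OH) = (2/10) × 13.40 = 2.680 mol

2.68 mol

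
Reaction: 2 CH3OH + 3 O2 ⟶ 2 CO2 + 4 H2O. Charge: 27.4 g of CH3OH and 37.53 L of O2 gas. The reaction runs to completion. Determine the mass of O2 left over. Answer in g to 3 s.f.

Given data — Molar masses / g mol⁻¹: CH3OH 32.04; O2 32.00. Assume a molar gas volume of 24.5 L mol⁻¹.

7.97 g

n(CH3OH) = 27.40 / 32.04 = 0.8552 mol
n(O2) = 37.53 / 24.5 = 1.532 mol
n/ν → CH3OH: 0.4276, O2: 0.5107; CH3OH is limiting.
O2 consumed = (3/2) × 0.8552 = 1.283 mol
O2 remaining = 1.532 − 1.283 = 0.2490 mol
mass = 0.2490 × 32.00 = 7.968 g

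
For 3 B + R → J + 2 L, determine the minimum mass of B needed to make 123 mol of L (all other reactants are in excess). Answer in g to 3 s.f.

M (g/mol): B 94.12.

n(L) = 123.0 mol
n(B) = (3/2) × 123.0 = 184.5 mol
mass = 184.5 × 94.12 = 17370 g

17400 g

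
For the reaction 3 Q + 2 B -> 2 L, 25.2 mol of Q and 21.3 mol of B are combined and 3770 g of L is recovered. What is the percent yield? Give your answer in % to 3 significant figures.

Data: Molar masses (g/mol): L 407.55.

55.1 %

n(Q) = 25.20 mol
n(B) = 21.30 mol
n/ν → Q: 8.400, B: 10.65; Q is limiting.
theoretical n(L) = (2/3) × 25.20 = 16.80 mol → 6847 g
% yield = 3770 / 6847 × 100 = 55.06 %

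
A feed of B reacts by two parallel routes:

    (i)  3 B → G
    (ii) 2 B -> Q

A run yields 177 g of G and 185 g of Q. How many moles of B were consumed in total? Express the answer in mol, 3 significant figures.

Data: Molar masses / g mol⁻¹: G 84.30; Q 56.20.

12.9 mol

n(G) = 177 / 84.30 = 2.100 mol
n(Q) = 185 / 56.20 = 3.292 mol
n(B) via (i) = (3/1)×2.100 = 6.300 mol
n(B) via (ii) = (2/1)×3.292 = 6.584 mol
total n(B) = 6.300 + 6.584 = 12.88 mol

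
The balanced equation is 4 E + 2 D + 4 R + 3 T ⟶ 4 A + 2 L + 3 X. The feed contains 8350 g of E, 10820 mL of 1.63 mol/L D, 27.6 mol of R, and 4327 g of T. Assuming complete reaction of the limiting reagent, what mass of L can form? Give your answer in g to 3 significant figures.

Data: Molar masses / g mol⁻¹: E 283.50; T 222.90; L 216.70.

n(E) = 8350 / 283.50 = 29.45 mol
n(D) = 1.63 × 10820/1000 = 17.64 mol
n(R) = 27.60 mol
n(T) = 4327 / 222.90 = 19.41 mol
n/ν for E = 29.45/4 = 7.363
n/ν for D = 17.64/2 = 8.820
n/ν for R = 27.60/4 = 6.900
n/ν for T = 19.41/3 = 6.470
Smallest n/ν is T → limiting reagent.
n(L) = (2/3) × 19.41 = 12.94 mol
mass = 12.94 × 216.70 = 2804 g

2800 g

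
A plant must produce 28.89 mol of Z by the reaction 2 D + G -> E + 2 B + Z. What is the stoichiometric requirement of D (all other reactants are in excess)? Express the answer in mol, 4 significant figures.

n(Z) = 28.89 mol
n(D) = (2/1) × 28.89 = 57.78 mol

57.78 mol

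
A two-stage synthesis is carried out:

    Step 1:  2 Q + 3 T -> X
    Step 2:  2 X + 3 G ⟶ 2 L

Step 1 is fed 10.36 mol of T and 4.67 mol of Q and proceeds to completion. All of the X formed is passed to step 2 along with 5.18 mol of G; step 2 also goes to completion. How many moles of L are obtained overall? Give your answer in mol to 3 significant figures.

Step 1:
n(T) = 10.36 mol
n(Q) = 4.670 mol
n/ν → T: 3.453, Q: 2.335; Q is limiting.
n(X) produced = (1/2) × 4.670 = 2.335 mol
Step 2:
n(X) available = 2.335 mol
n(G) = 5.180 mol
n/ν → X: 1.168, G: 1.727; X is limiting.
n(L) = (2/2) × 2.335 = 2.335 mol

2.34 mol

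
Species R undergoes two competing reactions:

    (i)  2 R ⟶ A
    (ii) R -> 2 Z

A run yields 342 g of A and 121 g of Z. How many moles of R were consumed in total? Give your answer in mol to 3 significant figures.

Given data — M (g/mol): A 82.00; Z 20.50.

n(A) = 342 / 82.00 = 4.171 mol
n(Z) = 121 / 20.50 = 5.902 mol
n(R) via (i) = (2/1)×4.171 = 8.342 mol
n(R) via (ii) = (1/2)×5.902 = 2.951 mol
total n(R) = 8.342 + 2.951 = 11.29 mol

11.3 mol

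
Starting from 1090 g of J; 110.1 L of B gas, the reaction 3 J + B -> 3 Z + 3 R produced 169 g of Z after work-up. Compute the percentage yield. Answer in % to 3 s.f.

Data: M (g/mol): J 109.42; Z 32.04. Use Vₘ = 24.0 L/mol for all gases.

52.9 %

n(J) = 1090 / 109.42 = 9.962 mol
n(B) = 110.1 / 24.0 = 4.588 mol
n/ν for J = 9.962/3 = 3.321
n/ν for B = 4.588/1 = 4.588
Smallest n/ν is J → limiting reagent.
theoretical n(Z) = (3/3) × 9.962 = 9.962 mol → 319.2 g
% yield = 169 / 319.2 × 100 = 52.94 %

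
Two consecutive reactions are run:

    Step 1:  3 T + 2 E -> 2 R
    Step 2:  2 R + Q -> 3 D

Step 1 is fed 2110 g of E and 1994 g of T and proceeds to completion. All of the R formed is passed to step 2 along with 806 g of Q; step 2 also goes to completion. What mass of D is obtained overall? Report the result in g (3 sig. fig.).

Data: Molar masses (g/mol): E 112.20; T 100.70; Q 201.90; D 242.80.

2910 g

Step 1:
n(E) = 2110 / 112.20 = 18.81 mol
n(T) = 1994 / 100.70 = 19.80 mol
n/ν for E = 18.81/2 = 9.405
n/ν for T = 19.80/3 = 6.600
Smallest n/ν is T → limiting reagent.
n(R) produced = (2/3) × 19.80 = 13.20 mol
Step 2:
n(R) available = 13.20 mol
n(Q) = 806.0 / 201.90 = 3.992 mol
n/ν for R = 13.20/2 = 6.600
n/ν for Q = 3.992/1 = 3.992
Smallest n/ν is Q → limiting reagent.
n(D) = (3/1) × 3.992 = 11.98 mol
mass = 11.98 × 242.80 = 2909 g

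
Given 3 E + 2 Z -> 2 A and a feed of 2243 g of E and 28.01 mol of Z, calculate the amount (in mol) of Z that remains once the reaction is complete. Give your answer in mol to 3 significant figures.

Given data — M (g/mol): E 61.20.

3.58 mol

n(E) = 2243 / 61.20 = 36.65 mol
n(Z) = 28.01 mol
n/ν → E: 12.22, Z: 14.01; E is limiting.
Z consumed = (2/3) × 36.65 = 24.43 mol
Z remaining = 28.01 − 24.43 = 3.580 mol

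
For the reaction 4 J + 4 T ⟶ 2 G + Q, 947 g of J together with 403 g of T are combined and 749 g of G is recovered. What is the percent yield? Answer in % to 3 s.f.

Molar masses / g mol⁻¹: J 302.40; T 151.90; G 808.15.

n(J) = 947.0 / 302.40 = 3.132 mol
n(T) = 403.0 / 151.90 = 2.653 mol
n/ν for J = 3.132/4 = 0.7830
n/ν for T = 2.653/4 = 0.6633
Smallest n/ν is T → limiting reagent.
theoretical n(G) = (2/4) × 2.653 = 1.327 mol → 1072 g
% yield = 749 / 1072 × 100 = 69.87 %

69.9 %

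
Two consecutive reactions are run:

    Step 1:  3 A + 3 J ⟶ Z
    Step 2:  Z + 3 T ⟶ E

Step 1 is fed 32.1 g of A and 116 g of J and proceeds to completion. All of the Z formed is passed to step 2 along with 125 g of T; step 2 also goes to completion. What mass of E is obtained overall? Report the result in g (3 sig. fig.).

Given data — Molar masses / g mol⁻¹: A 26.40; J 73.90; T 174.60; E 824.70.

Step 1:
n(A) = 32.10 / 26.40 = 1.216 mol
n(J) = 116.0 / 73.90 = 1.570 mol
n/ν for A = 1.216/3 = 0.4053
n/ν for J = 1.570/3 = 0.5233
Smallest n/ν is A → limiting reagent.
n(Z) produced = (1/3) × 1.216 = 0.4053 mol
Step 2:
n(Z) available = 0.4053 mol
n(T) = 125.0 / 174.60 = 0.7159 mol
n/ν for Z = 0.4053/1 = 0.4053
n/ν for T = 0.7159/3 = 0.2386
Smallest n/ν is T → limiting reagent.
n(E) = (1/3) × 0.7159 = 0.2386 mol
mass = 0.2386 × 824.70 = 196.8 g

197 g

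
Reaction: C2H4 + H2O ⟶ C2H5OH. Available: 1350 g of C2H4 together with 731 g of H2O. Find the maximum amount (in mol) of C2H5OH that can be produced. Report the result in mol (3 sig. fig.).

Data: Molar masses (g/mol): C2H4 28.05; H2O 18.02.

n(C2H4) = 1350 / 28.05 = 48.13 mol
n(H2O) = 731.0 / 18.02 = 40.57 mol
n/ν for C2H4 = 48.13/1 = 48.13
n/ν for H2O = 40.57/1 = 40.57
Smallest n/ν is H2O → limiting reagent.
n(C2H5OH) = (1/1) × 40.57 = 40.57 mol

40.6 mol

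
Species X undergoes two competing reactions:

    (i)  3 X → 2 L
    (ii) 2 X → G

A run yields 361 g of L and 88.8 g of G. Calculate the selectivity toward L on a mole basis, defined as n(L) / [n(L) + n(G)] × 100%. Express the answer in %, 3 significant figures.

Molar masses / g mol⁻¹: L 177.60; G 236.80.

84.4 %

n(L) = 361 / 177.60 = 2.033 mol
n(G) = 88.8 / 236.80 = 0.3750 mol
selectivity = 2.033/(2.033+0.3750) × 100 = 84.43 %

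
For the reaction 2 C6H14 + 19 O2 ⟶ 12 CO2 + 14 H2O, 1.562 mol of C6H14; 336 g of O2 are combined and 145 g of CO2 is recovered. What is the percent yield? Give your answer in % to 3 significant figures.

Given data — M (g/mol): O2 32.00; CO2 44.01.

n(C6H14) = 1.562 mol
n(O2) = 336.0 / 32.00 = 10.50 mol
n/ν for C6H14 = 1.562/2 = 0.7810
n/ν for O2 = 10.50/19 = 0.5526
Smallest n/ν is O2 → limiting reagent.
theoretical n(CO2) = (12/19) × 10.50 = 6.632 mol → 291.9 g
% yield = 145 / 291.9 × 100 = 49.67 %

49.7 %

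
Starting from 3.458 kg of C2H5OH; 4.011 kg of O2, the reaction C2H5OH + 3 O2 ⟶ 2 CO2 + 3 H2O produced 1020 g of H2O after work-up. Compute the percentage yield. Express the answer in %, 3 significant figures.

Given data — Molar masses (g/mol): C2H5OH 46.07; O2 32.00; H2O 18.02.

n(C2H5OH) = 3.458×1000 / 46.07 = 75.06 mol
n(O2) = 4.011×1000 / 32.00 = 125.3 mol
n/ν → C2H5OH: 75.06, O2: 41.77; O2 is limiting.
theoretical n(H2O) = (3/3) × 125.3 = 125.3 mol → 2258 g
% yield = 1020 / 2258 × 100 = 45.17 %

45.2 %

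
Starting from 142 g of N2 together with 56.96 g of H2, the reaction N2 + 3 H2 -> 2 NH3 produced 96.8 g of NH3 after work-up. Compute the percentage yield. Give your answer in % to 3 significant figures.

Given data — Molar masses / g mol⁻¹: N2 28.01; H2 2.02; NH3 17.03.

n(N2) = 142.0 / 28.01 = 5.070 mol
n(H2) = 56.96 / 2.02 = 28.20 mol
n/ν → N2: 5.070, H2: 9.400; N2 is limiting.
theoretical n(NH3) = (2/1) × 5.070 = 10.14 mol → 172.7 g
% yield = 96.8 / 172.7 × 100 = 56.05 %

56.1 %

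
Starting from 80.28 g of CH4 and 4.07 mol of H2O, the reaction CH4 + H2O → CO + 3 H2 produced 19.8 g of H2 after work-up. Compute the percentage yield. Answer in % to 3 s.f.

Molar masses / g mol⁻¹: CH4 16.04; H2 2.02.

n(CH4) = 80.28 / 16.04 = 5.005 mol
n(H2O) = 4.070 mol
n/ν → CH4: 5.005, H2O: 4.070; H2O is limiting.
theoretical n(H2) = (3/1) × 4.070 = 12.21 mol → 24.66 g
% yield = 19.8 / 24.66 × 100 = 80.29 %

80.3 %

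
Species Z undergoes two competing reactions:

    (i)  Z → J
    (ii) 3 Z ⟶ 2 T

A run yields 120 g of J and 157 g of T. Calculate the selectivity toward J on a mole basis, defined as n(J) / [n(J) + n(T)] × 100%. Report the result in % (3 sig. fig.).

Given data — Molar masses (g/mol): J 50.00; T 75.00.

n(J) = 120 / 50.00 = 2.400 mol
n(T) = 157 / 75.00 = 2.093 mol
selectivity = 2.400/(2.400+2.093) × 100 = 53.42 %

53.4 %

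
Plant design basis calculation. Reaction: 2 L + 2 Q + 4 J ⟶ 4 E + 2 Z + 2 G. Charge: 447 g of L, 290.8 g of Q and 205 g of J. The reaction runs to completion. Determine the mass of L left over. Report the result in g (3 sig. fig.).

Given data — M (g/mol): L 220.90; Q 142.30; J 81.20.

n(L) = 447.0 / 220.90 = 2.024 mol
n(Q) = 290.8 / 142.30 = 2.044 mol
n(J) = 205.0 / 81.20 = 2.525 mol
n/ν → L: 1.012, Q: 1.022, J: 0.6313; J is limiting.
L consumed = (2/4) × 2.525 = 1.263 mol
L remaining = 2.024 − 1.263 = 0.7610 mol
mass = 0.7610 × 220.90 = 168.1 g

168 g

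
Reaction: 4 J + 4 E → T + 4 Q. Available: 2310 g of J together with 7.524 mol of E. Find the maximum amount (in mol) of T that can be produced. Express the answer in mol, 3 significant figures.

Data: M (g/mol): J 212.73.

n(J) = 2310 / 212.73 = 10.86 mol
n(E) = 7.524 mol
n/ν for J = 10.86/4 = 2.715
n/ν for E = 7.524/4 = 1.881
Smallest n/ν is E → limiting reagent.
n(T) = (1/4) × 7.524 = 1.881 mol

1.88 mol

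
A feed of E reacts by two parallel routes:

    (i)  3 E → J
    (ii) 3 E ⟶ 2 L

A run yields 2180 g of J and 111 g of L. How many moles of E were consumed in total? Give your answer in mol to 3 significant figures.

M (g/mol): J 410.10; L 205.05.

16.8 mol

n(J) = 2180 / 410.10 = 5.316 mol
n(L) = 111 / 205.05 = 0.5413 mol
n(E) via (i) = (3/1)×5.316 = 15.95 mol
n(E) via (ii) = (3/2)×0.5413 = 0.8120 mol
total n(E) = 15.95 + 0.8120 = 16.76 mol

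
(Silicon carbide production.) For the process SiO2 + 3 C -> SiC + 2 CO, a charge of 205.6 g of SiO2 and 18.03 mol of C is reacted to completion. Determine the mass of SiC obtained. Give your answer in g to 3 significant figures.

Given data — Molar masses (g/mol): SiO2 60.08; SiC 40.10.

n(SiO2) = 205.6 / 60.08 = 3.422 mol
n(C) = 18.03 mol
n/ν for SiO2 = 3.422/1 = 3.422
n/ν for C = 18.03/3 = 6.010
Smallest n/ν is SiO2 → limiting reagent.
n(SiC) = (1/1) × 3.422 = 3.422 mol
mass = 3.422 × 40.10 = 137.2 g

137 g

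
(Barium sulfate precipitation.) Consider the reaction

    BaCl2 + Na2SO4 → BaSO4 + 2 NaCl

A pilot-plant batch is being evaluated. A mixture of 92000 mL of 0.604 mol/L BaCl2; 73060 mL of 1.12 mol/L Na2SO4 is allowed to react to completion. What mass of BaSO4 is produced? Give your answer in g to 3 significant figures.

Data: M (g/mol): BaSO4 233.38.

13000 g

n(BaCl2) = 0.604 × 92000/1000 = 55.57 mol
n(Na2SO4) = 1.12 × 73060/1000 = 81.83 mol
n/ν for BaCl2 = 55.57/1 = 55.57
n/ν for Na2SO4 = 81.83/1 = 81.83
Smallest n/ν is BaCl2 → limiting reagent.
n(BaSO4) = (1/1) × 55.57 = 55.57 mol
mass = 55.57 × 233.38 = 12970 g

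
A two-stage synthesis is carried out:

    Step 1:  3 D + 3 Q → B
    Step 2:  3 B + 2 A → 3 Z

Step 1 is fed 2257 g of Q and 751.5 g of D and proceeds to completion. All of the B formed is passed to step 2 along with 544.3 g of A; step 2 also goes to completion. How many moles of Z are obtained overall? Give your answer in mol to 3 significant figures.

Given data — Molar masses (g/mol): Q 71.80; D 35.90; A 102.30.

6.98 mol

Step 1:
n(Q) = 2257 / 71.80 = 31.43 mol
n(D) = 751.5 / 35.90 = 20.93 mol
n/ν for Q = 31.43/3 = 10.48
n/ν for D = 20.93/3 = 6.977
Smallest n/ν is D → limiting reagent.
n(B) produced = (1/3) × 20.93 = 6.977 mol
Step 2:
n(B) available = 6.977 mol
n(A) = 544.3 / 102.30 = 5.321 mol
n/ν for B = 6.977/3 = 2.326
n/ν for A = 5.321/2 = 2.661
Smallest n/ν is B → limiting reagent.
n(Z) = (3/3) × 6.977 = 6.977 mol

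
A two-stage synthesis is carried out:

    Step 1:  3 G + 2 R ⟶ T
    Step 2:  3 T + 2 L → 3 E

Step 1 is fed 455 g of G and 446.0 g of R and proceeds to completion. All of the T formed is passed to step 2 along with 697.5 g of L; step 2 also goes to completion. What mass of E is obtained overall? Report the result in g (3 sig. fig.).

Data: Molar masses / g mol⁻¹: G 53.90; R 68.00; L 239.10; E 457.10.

Step 1:
n(G) = 455.0 / 53.90 = 8.442 mol
n(R) = 446.0 / 68.00 = 6.559 mol
n/ν for G = 8.442/3 = 2.814
n/ν for R = 6.559/2 = 3.280
Smallest n/ν is G → limiting reagent.
n(T) produced = (1/3) × 8.442 = 2.814 mol
Step 2:
n(T) available = 2.814 mol
n(L) = 697.5 / 239.10 = 2.917 mol
n/ν for T = 2.814/3 = 0.9380
n/ν for L = 2.917/2 = 1.459
Smallest n/ν is T → limiting reagent.
n(E) = (3/3) × 2.814 = 2.814 mol
mass = 2.814 × 457.10 = 1286 g

1290 g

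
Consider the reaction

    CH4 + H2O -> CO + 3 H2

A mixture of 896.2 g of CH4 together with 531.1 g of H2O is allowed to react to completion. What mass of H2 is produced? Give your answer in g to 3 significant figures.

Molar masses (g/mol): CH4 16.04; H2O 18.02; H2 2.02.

179 g

n(CH4) = 896.2 / 16.04 = 55.87 mol
n(H2O) = 531.1 / 18.02 = 29.47 mol
n/ν → CH4: 55.87, H2O: 29.47; H2O is limiting.
n(H2) = (3/1) × 29.47 = 88.41 mol
mass = 88.41 × 2.02 = 178.6 g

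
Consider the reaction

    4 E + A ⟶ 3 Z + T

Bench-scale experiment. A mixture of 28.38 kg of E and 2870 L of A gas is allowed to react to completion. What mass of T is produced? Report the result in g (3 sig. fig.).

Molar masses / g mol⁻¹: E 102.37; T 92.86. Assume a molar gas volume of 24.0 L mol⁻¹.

n(E) = 28.38×1000 / 102.37 = 277.2 mol
n(A) = 2870 / 24.0 = 119.6 mol
n/ν → E: 69.30, A: 119.6; E is limiting.
n(T) = (1/4) × 277.2 = 69.30 mol
mass = 69.30 × 92.86 = 6435 g

6440 g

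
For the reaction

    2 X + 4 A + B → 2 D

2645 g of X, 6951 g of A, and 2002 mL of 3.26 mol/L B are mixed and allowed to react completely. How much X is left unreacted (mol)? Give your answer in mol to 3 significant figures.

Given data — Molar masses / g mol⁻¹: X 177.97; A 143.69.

n(X) = 2645 / 177.97 = 14.86 mol
n(A) = 6951 / 143.69 = 48.37 mol
n(B) = 3.26 × 2002/1000 = 6.527 mol
n/ν for X = 14.86/2 = 7.430
n/ν for A = 48.37/4 = 12.09
n/ν for B = 6.527/1 = 6.527
Smallest n/ν is B → limiting reagent.
X consumed = (2/1) × 6.527 = 13.05 mol
X remaining = 14.86 − 13.05 = 1.810 mol

1.81 mol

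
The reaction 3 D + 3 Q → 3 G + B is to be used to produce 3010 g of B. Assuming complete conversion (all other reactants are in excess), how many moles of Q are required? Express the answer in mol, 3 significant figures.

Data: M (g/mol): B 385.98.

n(B) = 3010 / 385.98 = 7.798 mol
n(Q) = (3/1) × 7.798 = 23.39 mol

23.4 mol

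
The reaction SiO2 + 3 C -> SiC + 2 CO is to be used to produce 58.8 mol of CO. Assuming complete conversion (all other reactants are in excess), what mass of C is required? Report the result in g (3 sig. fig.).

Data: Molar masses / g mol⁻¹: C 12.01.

n(CO) = 58.80 mol
n(C) = (3/2) × 58.80 = 88.20 mol
mass = 88.20 × 12.01 = 1059 g

1060 g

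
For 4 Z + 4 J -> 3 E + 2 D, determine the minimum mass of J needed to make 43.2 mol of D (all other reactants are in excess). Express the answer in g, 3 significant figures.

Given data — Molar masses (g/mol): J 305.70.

n(D) = 43.20 mol
n(J) = (4/2) × 43.20 = 86.40 mol
mass = 86.40 × 305.70 = 26410 g

26400 g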